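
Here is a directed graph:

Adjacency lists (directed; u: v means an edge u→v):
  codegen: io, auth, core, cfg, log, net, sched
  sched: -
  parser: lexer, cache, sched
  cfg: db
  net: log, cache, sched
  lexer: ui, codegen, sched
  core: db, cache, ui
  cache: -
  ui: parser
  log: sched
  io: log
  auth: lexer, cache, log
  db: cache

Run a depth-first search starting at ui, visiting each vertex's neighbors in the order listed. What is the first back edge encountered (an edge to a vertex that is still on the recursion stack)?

DFS from ui (visiting each vertex's neighbors in the order listed); mark gray on enter, black on exit:
ui gray
  parser gray
    lexer gray
      lexer→ui: ui is gray → back edge
First back edge: lexer → ui.

lexer→ui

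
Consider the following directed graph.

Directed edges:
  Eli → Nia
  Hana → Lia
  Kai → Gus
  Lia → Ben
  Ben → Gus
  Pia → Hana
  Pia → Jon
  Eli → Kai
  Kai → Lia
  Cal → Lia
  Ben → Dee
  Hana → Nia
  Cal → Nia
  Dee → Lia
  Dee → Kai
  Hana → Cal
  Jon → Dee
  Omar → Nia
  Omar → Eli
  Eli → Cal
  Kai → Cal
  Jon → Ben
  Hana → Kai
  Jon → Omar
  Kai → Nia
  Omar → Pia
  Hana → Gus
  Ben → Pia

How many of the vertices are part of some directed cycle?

10

A vertex is on a directed cycle iff it belongs to a strongly connected component of size ≥ 2 (or has a self-loop).
The vertices on cycles are {Ben, Cal, Dee, Eli, Jon, Kai, Lia, Pia, Hana, Omar} — 10 in total.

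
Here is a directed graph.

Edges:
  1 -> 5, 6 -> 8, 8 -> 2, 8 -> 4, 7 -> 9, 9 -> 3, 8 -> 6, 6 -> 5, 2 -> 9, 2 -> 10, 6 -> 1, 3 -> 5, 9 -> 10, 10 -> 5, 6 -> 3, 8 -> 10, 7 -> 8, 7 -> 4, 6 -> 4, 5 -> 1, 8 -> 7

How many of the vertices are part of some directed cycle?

A vertex is on a directed cycle iff it belongs to a strongly connected component of size ≥ 2 (or has a self-loop).
The vertices on cycles are {1, 5, 6, 7, 8} — 5 in total.

5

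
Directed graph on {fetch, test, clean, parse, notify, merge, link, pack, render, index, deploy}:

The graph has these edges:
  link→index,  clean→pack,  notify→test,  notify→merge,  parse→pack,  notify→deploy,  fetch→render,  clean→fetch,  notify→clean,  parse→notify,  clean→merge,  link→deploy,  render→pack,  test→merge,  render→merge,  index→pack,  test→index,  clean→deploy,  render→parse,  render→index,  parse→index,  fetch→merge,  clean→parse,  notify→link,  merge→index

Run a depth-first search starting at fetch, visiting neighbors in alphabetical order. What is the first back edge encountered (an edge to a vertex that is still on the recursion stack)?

DFS from fetch (visiting neighbors in alphabetical order); mark gray on enter, black on exit:
fetch gray
  merge gray
    index gray
      pack gray
      pack black
    index black
  merge black
  render gray
    render→index: index black — skip
    render→merge: merge black — skip
    render→pack: pack black — skip
    parse gray
      parse→index: index black — skip
      notify gray
        clean gray
          deploy gray
          deploy black
          clean→fetch: fetch is gray → back edge
First back edge: clean → fetch.

clean→fetch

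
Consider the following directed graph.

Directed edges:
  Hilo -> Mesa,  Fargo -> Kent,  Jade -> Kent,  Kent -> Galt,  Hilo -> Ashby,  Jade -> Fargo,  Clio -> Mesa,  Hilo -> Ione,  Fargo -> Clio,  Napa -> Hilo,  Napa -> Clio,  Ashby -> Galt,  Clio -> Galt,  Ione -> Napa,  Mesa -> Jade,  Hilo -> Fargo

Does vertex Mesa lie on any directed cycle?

Yes

Mesa is on a cycle iff Mesa can reach itself via ≥1 edge.
Mesa → Jade → Fargo → Clio → Mesa — yes.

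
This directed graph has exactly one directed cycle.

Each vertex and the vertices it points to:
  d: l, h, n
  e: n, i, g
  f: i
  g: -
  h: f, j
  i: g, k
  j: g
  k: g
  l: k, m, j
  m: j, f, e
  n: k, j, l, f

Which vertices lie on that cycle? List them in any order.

e, l, m, n

DFS with gray/black marking from n:
n gray
  k gray
    g gray
    g black
  k black
  j gray
    j→g: g black — skip
  j black
  l gray
    l→k: k black — skip
    m gray
      m→j: j black — skip
      f gray
        i gray
          i→g: g black — skip
          i→k: k black — skip
        i black
      f black
      e gray
        e→n: n is gray → back edge
Back edge closes the cycle n → l → m → e → n; its vertices are {e, l, m, n}.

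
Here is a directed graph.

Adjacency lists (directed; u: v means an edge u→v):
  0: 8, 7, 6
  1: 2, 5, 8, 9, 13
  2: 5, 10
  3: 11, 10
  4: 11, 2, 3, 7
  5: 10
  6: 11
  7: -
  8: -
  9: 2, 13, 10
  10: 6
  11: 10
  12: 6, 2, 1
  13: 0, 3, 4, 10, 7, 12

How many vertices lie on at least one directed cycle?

A vertex is on a directed cycle iff it belongs to a strongly connected component of size ≥ 2 (or has a self-loop).
The vertices on cycles are {1, 6, 9, 10, 11, 12, 13} — 7 in total.

7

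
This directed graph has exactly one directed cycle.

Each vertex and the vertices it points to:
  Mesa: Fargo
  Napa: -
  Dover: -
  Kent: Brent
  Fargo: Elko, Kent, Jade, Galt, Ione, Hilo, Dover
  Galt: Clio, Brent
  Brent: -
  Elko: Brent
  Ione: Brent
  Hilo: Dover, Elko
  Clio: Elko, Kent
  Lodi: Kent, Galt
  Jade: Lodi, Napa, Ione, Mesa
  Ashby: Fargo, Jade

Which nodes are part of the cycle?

Jade, Mesa, Fargo

DFS with gray/black marking from Fargo:
Fargo gray
  Elko gray
    Brent gray
    Brent black
  Elko black
  Kent gray
    Kent→Brent: Brent black — skip
  Kent black
  Jade gray
    Lodi gray
      Lodi→Kent: Kent black — skip
      Galt gray
        Clio gray
          Clio→Elko: Elko black — skip
          Clio→Kent: Kent black — skip
        Clio black
        Galt→Brent: Brent black — skip
      Galt black
    Lodi black
    Napa gray
    Napa black
    Ione gray
      Ione→Brent: Brent black — skip
    Ione black
    Mesa gray
      Mesa→Fargo: Fargo is gray → back edge
Back edge closes the cycle Fargo → Jade → Mesa → Fargo; its vertices are {Jade, Mesa, Fargo}.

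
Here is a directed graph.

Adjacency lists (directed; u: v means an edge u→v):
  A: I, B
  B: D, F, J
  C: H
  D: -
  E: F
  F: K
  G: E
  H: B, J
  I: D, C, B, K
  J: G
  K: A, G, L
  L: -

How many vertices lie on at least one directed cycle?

A vertex is on a directed cycle iff it belongs to a strongly connected component of size ≥ 2 (or has a self-loop).
The vertices on cycles are {A, B, C, E, F, G, H, I, J, K} — 10 in total.

10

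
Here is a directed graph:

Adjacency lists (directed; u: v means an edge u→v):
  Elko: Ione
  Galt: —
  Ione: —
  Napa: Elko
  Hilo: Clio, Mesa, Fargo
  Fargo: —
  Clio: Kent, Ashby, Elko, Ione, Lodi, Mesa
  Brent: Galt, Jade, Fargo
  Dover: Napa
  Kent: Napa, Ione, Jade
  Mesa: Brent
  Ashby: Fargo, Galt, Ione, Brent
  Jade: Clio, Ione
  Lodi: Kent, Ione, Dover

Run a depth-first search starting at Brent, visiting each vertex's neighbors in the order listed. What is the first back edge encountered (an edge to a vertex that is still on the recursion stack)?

DFS from Brent (visiting each vertex's neighbors in the order listed); mark gray on enter, black on exit:
Brent gray
  Galt gray
  Galt black
  Jade gray
    Clio gray
      Kent gray
        Napa gray
          Elko gray
            Ione gray
            Ione black
          Elko black
        Napa black
        Kent→Ione: Ione black — skip
        Kent→Jade: Jade is gray → back edge
First back edge: Kent → Jade.

Kent->Jade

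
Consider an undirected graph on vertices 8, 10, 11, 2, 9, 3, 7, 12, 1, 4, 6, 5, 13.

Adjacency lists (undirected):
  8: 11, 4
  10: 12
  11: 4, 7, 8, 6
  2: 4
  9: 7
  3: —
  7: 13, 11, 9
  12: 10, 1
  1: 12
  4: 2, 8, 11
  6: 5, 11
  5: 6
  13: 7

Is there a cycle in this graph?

DFS, tracking each vertex's parent; an edge to a visited non-parent vertex closes a cycle.
Start from 5:
visit 5 (parent –)
  visit 6 (parent 5)
    6–5: parent, skip
    visit 11 (parent 6)
      visit 4 (parent 11)
        visit 2 (parent 4)
          2–4: parent, skip
        visit 8 (parent 4)
          8–11: 11 visited and ≠ parent → cycle
Cycle: 11 – 4 – 8 – 11.

Yes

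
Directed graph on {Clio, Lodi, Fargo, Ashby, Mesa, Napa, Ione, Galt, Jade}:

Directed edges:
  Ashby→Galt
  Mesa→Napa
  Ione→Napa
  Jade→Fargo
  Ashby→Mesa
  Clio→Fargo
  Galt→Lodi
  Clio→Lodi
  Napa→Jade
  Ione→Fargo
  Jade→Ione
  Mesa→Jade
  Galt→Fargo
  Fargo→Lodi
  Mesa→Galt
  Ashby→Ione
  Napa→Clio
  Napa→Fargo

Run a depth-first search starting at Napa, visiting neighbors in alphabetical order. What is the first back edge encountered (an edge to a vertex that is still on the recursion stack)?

Ione->Napa

DFS from Napa (visiting neighbors in alphabetical order); mark gray on enter, black on exit:
Napa gray
  Clio gray
    Fargo gray
      Lodi gray
      Lodi black
    Fargo black
    Clio→Lodi: Lodi black — skip
  Clio black
  Napa→Fargo: Fargo black — skip
  Jade gray
    Jade→Fargo: Fargo black — skip
    Ione gray
      Ione→Fargo: Fargo black — skip
      Ione→Napa: Napa is gray → back edge
First back edge: Ione → Napa.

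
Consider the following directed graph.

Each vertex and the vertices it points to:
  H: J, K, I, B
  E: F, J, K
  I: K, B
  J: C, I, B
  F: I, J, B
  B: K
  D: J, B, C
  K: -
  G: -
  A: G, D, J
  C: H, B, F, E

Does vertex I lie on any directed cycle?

No

I lies on a cycle iff there is a path from I back to itself.
Exploring from I, it never reaches itself; equivalently, its strongly connected component is a singleton.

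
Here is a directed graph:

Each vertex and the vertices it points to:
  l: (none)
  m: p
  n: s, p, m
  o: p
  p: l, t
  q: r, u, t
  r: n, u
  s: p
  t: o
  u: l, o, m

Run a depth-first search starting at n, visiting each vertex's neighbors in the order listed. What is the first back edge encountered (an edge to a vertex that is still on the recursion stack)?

DFS from n (visiting each vertex's neighbors in the order listed); mark gray on enter, black on exit:
n gray
  s gray
    p gray
      l gray
      l black
      t gray
        o gray
          o→p: p is gray → back edge
First back edge: o → p.

o->p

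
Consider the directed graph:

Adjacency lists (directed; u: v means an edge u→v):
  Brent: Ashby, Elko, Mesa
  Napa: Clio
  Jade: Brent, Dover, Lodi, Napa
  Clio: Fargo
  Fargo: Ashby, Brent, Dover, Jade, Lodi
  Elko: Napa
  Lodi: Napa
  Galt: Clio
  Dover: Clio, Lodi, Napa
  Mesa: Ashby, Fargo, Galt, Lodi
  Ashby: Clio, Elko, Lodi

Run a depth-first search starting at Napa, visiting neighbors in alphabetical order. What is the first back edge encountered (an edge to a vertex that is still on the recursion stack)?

Ashby->Clio

DFS from Napa (visiting neighbors in alphabetical order); mark gray on enter, black on exit:
Napa gray
  Clio gray
    Fargo gray
      Ashby gray
        Ashby→Clio: Clio is gray → back edge
First back edge: Ashby → Clio.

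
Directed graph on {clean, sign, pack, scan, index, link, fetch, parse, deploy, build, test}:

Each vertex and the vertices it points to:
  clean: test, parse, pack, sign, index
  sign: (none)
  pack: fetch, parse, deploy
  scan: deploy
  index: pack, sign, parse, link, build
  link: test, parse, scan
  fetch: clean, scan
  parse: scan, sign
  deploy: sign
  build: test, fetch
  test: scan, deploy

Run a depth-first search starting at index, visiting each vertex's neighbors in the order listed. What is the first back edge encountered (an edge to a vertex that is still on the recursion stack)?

DFS from index (visiting each vertex's neighbors in the order listed); mark gray on enter, black on exit:
index gray
  pack gray
    fetch gray
      clean gray
        test gray
          scan gray
            deploy gray
              sign gray
              sign black
            deploy black
          scan black
          test→deploy: deploy black — skip
        test black
        parse gray
          parse→scan: scan black — skip
          parse→sign: sign black — skip
        parse black
        clean→pack: pack is gray → back edge
First back edge: clean → pack.

clean→pack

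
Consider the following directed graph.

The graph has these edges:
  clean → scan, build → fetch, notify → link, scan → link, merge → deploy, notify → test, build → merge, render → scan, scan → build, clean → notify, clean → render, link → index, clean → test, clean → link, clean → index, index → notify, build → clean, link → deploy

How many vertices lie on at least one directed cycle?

7

A vertex is on a directed cycle iff it belongs to a strongly connected component of size ≥ 2 (or has a self-loop).
The vertices on cycles are {link, scan, build, clean, index, notify, render} — 7 in total.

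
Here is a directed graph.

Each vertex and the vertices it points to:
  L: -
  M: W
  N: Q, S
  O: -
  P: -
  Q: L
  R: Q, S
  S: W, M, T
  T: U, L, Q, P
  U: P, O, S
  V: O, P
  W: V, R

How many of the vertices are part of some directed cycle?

6

A vertex is on a directed cycle iff it belongs to a strongly connected component of size ≥ 2 (or has a self-loop).
The vertices on cycles are {M, R, S, T, U, W} — 6 in total.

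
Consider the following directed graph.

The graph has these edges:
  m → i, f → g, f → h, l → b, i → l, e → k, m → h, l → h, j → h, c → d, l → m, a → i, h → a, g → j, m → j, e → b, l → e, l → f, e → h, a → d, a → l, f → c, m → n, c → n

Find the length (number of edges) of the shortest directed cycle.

3

For each vertex v, BFS finds the shortest path from v back to v.
The shortest such closed walk is l → m → i → l, length 3.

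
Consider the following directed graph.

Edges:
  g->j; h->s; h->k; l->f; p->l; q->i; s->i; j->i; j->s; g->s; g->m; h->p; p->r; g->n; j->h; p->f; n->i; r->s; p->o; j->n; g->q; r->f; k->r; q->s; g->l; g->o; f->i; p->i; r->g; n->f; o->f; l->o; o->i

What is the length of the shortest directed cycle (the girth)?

For each vertex v, BFS finds the shortest path from v back to v.
The shortest such closed walk is g → j → h → k → r → g, length 5.

5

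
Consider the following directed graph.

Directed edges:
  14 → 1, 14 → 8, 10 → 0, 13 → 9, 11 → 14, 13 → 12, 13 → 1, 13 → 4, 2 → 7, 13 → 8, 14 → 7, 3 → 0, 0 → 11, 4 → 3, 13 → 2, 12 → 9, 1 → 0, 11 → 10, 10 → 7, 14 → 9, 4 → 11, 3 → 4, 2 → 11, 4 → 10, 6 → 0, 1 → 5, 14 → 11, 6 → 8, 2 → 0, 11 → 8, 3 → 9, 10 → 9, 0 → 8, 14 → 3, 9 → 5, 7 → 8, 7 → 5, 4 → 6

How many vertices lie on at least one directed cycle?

A vertex is on a directed cycle iff it belongs to a strongly connected component of size ≥ 2 (or has a self-loop).
The vertices on cycles are {0, 1, 3, 4, 6, 10, 11, 14} — 8 in total.

8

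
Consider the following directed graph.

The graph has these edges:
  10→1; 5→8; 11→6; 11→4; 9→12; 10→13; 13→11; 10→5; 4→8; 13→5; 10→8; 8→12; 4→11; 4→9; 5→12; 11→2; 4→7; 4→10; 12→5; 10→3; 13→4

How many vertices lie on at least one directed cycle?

7

A vertex is on a directed cycle iff it belongs to a strongly connected component of size ≥ 2 (or has a self-loop).
The vertices on cycles are {4, 5, 8, 10, 11, 12, 13} — 7 in total.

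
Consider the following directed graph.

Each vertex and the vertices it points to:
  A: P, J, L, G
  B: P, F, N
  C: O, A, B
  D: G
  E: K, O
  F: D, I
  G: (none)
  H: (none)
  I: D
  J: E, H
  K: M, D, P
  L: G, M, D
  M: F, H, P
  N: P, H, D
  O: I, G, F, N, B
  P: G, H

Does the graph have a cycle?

DFS with white/gray/black marking, starting from P:
P gray
  G gray
  G black
  H gray
  H black
P black
A gray
  A→P: P black — skip
  J gray
    E gray
      K gray
        M gray
          F gray
            D gray
              D→G: G black — skip
            D black
            I gray
              I→D: D black — skip
            I black
          F black
          M→H: H black — skip
          M→P: P black — skip
        M black
        K→D: D black — skip
        K→P: P black — skip
      K black
      O gray
        O→I: I black — skip
        O→G: G black — skip
        O→F: F black — skip
        N gray
          N→P: P black — skip
          N→H: H black — skip
          N→D: D black — skip
        N black
        B gray
          B→P: P black — skip
          B→F: F black — skip
          B→N: N black — skip
        B black
      O black
    E black
    J→H: H black — skip
  J black
  L gray
    L→G: G black — skip
    L→M: M black — skip
    L→D: D black — skip
  L black
  A→G: G black — skip
A black
C gray
  C→O: O black — skip
  C→A: A black — skip
  C→B: B black — skip
C black
Every edge goes to a white or black vertex — no back edge, so the graph is acyclic.

No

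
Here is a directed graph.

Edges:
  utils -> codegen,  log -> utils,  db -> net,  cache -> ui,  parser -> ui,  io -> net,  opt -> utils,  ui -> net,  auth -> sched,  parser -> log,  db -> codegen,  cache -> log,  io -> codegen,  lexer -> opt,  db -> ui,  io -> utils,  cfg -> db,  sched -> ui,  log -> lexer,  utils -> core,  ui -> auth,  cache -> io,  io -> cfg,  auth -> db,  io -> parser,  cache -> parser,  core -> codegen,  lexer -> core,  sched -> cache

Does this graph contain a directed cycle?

Yes

DFS with white/gray/black marking, starting from core:
core gray
  codegen gray
  codegen black
core black
io gray
  io→codegen: codegen black — skip
  parser gray
    ui gray
      net gray
      net black
      auth gray
        db gray
          db→net: net black — skip
          db→codegen: codegen black — skip
          db→ui: ui is gray → back edge
Back edge found, so a cycle exists: ui → auth → db → ui.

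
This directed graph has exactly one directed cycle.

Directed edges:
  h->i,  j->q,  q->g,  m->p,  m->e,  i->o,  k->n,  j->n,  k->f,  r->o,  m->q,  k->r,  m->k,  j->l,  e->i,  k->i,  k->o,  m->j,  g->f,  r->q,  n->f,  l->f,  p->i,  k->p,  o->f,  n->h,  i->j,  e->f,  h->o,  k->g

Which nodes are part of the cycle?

h, i, j, n

DFS with gray/black marking from j:
j gray
  l gray
    f gray
    f black
  l black
  q gray
    g gray
      g→f: f black — skip
    g black
  q black
  n gray
    h gray
      i gray
        i→j: j is gray → back edge
Back edge closes the cycle j → n → h → i → j; its vertices are {h, i, j, n}.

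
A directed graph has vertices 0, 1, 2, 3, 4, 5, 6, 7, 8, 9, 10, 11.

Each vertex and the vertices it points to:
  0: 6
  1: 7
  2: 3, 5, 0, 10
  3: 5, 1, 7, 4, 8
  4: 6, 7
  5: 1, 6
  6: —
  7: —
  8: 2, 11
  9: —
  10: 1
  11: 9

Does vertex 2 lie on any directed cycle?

Yes

2 is on a cycle iff 2 can reach itself via ≥1 edge.
2 → 3 → 8 → 2 — yes.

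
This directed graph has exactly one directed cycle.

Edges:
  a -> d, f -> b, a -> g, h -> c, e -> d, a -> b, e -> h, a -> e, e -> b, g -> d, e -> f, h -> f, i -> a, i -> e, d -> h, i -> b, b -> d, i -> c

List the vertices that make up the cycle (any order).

DFS with gray/black marking from h:
h gray
  c gray
  c black
  f gray
    b gray
      d gray
        d→h: h is gray → back edge
Back edge closes the cycle h → f → b → d → h; its vertices are {b, d, f, h}.

b, d, f, h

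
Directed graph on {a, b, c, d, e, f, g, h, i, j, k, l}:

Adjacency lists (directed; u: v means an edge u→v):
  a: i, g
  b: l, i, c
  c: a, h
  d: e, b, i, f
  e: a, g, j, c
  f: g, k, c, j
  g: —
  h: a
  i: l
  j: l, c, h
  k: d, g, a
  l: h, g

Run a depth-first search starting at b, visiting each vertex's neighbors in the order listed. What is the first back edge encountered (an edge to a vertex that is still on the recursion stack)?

i->l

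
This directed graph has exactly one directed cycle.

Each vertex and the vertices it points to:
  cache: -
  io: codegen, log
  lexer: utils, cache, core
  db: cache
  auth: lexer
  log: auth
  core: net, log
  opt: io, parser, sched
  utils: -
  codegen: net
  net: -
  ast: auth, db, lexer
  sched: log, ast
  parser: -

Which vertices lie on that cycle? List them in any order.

DFS with gray/black marking from auth:
auth gray
  lexer gray
    utils gray
    utils black
    cache gray
    cache black
    core gray
      net gray
      net black
      log gray
        log→auth: auth is gray → back edge
Back edge closes the cycle auth → lexer → core → log → auth; its vertices are {log, auth, core, lexer}.

log, auth, core, lexer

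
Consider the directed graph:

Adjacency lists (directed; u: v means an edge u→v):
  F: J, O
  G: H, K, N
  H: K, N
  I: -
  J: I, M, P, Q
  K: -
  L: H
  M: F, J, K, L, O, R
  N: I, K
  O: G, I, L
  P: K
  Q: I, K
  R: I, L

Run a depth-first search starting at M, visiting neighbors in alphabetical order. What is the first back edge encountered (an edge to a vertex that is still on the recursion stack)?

DFS from M (visiting neighbors in alphabetical order); mark gray on enter, black on exit:
M gray
  F gray
    J gray
      I gray
      I black
      J→M: M is gray → back edge
First back edge: J → M.

J->M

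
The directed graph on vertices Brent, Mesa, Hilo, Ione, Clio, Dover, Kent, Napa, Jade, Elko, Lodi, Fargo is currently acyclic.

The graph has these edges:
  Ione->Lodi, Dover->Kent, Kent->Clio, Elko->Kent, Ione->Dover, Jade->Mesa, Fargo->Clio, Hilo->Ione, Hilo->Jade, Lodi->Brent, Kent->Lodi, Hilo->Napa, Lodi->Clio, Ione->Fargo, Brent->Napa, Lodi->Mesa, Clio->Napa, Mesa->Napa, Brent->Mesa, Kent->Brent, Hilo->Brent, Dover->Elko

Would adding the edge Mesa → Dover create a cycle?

Adding Mesa→Dover creates a cycle iff Dover can already reach Mesa.
Path from Dover: Dover → Kent → Brent → Mesa.
So Dover → … → Mesa → Dover is a cycle.

Yes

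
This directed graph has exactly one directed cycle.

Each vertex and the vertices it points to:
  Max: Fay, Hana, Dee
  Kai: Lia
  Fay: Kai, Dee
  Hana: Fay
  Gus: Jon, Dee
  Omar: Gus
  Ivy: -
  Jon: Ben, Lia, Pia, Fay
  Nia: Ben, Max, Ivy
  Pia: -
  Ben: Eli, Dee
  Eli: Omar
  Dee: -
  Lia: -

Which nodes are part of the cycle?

Ben, Eli, Gus, Jon, Omar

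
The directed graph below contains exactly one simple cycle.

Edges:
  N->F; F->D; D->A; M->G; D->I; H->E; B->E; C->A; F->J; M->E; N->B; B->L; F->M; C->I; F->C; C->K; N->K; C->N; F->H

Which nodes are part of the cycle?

DFS with gray/black marking from N:
N gray
  B gray
    E gray
    E black
    L gray
    L black
  B black
  K gray
  K black
  F gray
    M gray
      G gray
      G black
      M→E: E black — skip
    M black
    H gray
      H→E: E black — skip
    H black
    J gray
    J black
    D gray
      I gray
      I black
      A gray
      A black
    D black
    C gray
      C→N: N is gray → back edge
Back edge closes the cycle N → F → C → N; its vertices are {C, F, N}.

C, F, N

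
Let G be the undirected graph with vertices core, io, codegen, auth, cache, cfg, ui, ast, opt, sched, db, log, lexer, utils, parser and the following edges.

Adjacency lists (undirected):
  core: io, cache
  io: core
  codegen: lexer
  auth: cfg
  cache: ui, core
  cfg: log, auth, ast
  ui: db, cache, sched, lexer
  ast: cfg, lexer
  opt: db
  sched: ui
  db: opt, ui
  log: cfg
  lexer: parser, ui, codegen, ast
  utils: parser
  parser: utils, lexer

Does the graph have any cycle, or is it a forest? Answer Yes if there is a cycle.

No

DFS, tracking each vertex's parent; an edge to a visited non-parent vertex closes a cycle.
Start from ui:
visit ui (parent –)
  visit db (parent ui)
    visit opt (parent db)
      opt–db: parent, skip
    db–ui: parent, skip
  visit cache (parent ui)
    cache–ui: parent, skip
    visit core (parent cache)
      visit io (parent core)
        io–core: parent, skip
      core–cache: parent, skip
  visit sched (parent ui)
    sched–ui: parent, skip
  visit lexer (parent ui)
    visit parser (parent lexer)
      visit utils (parent parser)
        utils–parser: parent, skip
      parser–lexer: parent, skip
    lexer–ui: parent, skip
    visit codegen (parent lexer)
      codegen–lexer: parent, skip
    visit ast (parent lexer)
      visit cfg (parent ast)
        visit log (parent cfg)
          log–cfg: parent, skip
        visit auth (parent cfg)
          auth–cfg: parent, skip
        cfg–ast: parent, skip
      ast–lexer: parent, skip
No non-parent visited neighbor found — the graph is a forest.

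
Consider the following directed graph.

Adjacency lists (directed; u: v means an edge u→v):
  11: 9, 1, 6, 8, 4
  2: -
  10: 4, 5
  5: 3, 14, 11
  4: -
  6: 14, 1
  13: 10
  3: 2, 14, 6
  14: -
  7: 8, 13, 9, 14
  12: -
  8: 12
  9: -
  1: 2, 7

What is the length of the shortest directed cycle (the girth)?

For each vertex v, BFS finds the shortest path from v back to v.
The shortest such closed walk is 5 → 11 → 1 → 7 → 13 → 10 → 5, length 6.

6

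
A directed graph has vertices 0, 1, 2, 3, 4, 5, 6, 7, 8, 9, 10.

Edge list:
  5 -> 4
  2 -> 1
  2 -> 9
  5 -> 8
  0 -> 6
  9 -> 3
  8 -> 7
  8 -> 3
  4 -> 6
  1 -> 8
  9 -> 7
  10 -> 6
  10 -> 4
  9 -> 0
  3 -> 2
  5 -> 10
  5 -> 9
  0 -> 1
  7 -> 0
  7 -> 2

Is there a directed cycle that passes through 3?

3 is on a cycle iff 3 can reach itself via ≥1 edge.
3 → 2 → 9 → 3 — yes.

Yes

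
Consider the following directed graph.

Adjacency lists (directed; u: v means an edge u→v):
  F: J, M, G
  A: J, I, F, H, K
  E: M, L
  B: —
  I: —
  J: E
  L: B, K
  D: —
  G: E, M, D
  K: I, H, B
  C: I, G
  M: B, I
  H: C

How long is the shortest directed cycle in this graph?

6

For each vertex v, BFS finds the shortest path from v back to v.
The shortest such closed walk is H → C → G → E → L → K → H, length 6.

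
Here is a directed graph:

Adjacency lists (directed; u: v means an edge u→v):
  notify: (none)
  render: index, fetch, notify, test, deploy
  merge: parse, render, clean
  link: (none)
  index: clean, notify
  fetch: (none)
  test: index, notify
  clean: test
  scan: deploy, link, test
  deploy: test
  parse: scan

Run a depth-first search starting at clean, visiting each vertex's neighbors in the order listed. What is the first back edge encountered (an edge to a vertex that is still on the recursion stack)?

DFS from clean (visiting each vertex's neighbors in the order listed); mark gray on enter, black on exit:
clean gray
  test gray
    index gray
      index→clean: clean is gray → back edge
First back edge: index → clean.

index->clean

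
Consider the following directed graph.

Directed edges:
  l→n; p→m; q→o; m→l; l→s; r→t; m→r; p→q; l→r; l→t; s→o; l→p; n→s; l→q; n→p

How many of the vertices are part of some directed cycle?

A vertex is on a directed cycle iff it belongs to a strongly connected component of size ≥ 2 (or has a self-loop).
The vertices on cycles are {l, m, n, p} — 4 in total.

4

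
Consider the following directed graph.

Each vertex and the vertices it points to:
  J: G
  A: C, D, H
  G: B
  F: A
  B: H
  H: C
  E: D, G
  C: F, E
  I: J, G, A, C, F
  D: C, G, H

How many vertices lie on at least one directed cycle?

A vertex is on a directed cycle iff it belongs to a strongly connected component of size ≥ 2 (or has a self-loop).
The vertices on cycles are {A, B, C, D, E, F, G, H} — 8 in total.

8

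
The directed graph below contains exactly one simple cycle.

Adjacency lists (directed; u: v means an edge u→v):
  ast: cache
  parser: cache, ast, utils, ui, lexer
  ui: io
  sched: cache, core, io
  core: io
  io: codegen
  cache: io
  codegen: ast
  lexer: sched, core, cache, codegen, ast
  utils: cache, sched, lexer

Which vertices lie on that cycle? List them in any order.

io, ast, cache, codegen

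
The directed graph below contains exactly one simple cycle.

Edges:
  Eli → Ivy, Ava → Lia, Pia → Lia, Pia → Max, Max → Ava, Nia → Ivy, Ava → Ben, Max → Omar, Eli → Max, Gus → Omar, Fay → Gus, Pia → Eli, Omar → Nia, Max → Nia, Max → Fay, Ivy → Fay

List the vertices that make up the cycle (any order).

DFS with gray/black marking from Ivy:
Ivy gray
  Fay gray
    Gus gray
      Omar gray
        Nia gray
          Nia→Ivy: Ivy is gray → back edge
Back edge closes the cycle Ivy → Fay → Gus → Omar → Nia → Ivy; its vertices are {Fay, Gus, Ivy, Nia, Omar}.

Fay, Gus, Ivy, Nia, Omar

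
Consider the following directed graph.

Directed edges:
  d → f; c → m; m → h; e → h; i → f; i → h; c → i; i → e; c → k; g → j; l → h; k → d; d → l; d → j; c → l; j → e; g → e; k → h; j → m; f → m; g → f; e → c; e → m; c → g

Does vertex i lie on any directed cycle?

Yes

i is on a cycle iff i can reach itself via ≥1 edge.
i → e → c → i — yes.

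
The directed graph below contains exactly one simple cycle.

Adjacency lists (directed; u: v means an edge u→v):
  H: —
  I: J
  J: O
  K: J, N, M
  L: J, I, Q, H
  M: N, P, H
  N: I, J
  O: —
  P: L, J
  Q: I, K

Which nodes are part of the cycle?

DFS with gray/black marking from K:
K gray
  J gray
    O gray
    O black
  J black
  N gray
    I gray
      I→J: J black — skip
    I black
    N→J: J black — skip
  N black
  M gray
    M→N: N black — skip
    P gray
      L gray
        L→J: J black — skip
        L→I: I black — skip
        Q gray
          Q→I: I black — skip
          Q→K: K is gray → back edge
Back edge closes the cycle K → M → P → L → Q → K; its vertices are {K, L, M, P, Q}.

K, L, M, P, Q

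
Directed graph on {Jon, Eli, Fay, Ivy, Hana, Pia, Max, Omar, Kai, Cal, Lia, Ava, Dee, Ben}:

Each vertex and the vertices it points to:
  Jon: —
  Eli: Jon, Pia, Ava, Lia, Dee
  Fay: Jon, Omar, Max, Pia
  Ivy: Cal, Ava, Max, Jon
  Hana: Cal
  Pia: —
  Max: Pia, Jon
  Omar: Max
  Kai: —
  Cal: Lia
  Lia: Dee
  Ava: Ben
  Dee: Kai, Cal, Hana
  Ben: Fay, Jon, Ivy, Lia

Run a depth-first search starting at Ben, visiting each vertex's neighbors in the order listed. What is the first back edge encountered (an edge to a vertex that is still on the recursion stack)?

Dee->Cal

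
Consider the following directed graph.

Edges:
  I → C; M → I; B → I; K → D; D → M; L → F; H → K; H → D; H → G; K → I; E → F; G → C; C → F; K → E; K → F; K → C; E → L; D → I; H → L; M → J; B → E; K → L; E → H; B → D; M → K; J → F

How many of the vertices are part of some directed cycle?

5

A vertex is on a directed cycle iff it belongs to a strongly connected component of size ≥ 2 (or has a self-loop).
The vertices on cycles are {D, E, H, K, M} — 5 in total.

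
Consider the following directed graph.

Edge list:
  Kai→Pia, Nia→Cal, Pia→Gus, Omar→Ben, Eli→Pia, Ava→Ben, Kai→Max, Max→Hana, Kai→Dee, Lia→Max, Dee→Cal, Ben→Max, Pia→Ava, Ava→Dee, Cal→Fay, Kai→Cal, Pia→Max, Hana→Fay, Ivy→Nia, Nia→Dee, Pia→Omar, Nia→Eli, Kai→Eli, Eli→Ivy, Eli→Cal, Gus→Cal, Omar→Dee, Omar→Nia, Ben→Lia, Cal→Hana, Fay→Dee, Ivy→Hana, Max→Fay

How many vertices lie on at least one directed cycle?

9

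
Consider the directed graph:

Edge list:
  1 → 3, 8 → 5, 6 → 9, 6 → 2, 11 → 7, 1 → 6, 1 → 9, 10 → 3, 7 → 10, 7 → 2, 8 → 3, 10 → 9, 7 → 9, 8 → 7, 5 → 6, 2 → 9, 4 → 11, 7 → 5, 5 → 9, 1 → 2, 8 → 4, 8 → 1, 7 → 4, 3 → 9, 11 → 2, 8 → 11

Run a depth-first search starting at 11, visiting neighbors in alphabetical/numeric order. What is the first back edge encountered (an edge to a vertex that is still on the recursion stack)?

DFS from 11 (visiting neighbors in alphabetical/numeric order); mark gray on enter, black on exit:
11 gray
  2 gray
    9 gray
    9 black
  2 black
  7 gray
    7→2: 2 black — skip
    4 gray
      4→11: 11 is gray → back edge
First back edge: 4 → 11.

4→11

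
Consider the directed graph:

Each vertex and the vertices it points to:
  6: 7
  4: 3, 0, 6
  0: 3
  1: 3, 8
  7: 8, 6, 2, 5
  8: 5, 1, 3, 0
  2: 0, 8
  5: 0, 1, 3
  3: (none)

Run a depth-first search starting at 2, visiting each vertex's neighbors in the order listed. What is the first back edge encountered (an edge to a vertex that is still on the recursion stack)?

1→8

DFS from 2 (visiting each vertex's neighbors in the order listed); mark gray on enter, black on exit:
2 gray
  0 gray
    3 gray
    3 black
  0 black
  8 gray
    5 gray
      5→0: 0 black — skip
      1 gray
        1→3: 3 black — skip
        1→8: 8 is gray → back edge
First back edge: 1 → 8.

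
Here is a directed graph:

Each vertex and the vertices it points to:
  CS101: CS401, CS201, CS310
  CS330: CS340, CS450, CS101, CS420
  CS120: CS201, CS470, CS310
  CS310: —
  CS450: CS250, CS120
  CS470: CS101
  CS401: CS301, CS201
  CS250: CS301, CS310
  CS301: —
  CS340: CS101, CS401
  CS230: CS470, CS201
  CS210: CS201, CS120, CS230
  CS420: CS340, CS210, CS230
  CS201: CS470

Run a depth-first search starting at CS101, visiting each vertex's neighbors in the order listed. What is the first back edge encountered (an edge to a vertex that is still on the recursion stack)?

CS470->CS101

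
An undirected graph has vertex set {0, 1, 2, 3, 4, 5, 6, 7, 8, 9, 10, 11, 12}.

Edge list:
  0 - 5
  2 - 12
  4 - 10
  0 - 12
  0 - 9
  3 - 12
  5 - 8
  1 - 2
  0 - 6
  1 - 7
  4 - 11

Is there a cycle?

DFS, tracking each vertex's parent; an edge to a visited non-parent vertex closes a cycle.
Start from 12:
visit 12 (parent –)
  visit 0 (parent 12)
    visit 5 (parent 0)
      visit 8 (parent 5)
        8–5: parent, skip
      5–0: parent, skip
    0–12: parent, skip
    visit 9 (parent 0)
      9–0: parent, skip
    visit 6 (parent 0)
      6–0: parent, skip
  visit 2 (parent 12)
    2–12: parent, skip
    visit 1 (parent 2)
      visit 7 (parent 1)
        7–1: parent, skip
      1–2: parent, skip
  visit 3 (parent 12)
    3–12: parent, skip
visit 4 (parent –)
  visit 11 (parent 4)
    11–4: parent, skip
  visit 10 (parent 4)
    10–4: parent, skip
No non-parent visited neighbor found — the graph is a forest.

No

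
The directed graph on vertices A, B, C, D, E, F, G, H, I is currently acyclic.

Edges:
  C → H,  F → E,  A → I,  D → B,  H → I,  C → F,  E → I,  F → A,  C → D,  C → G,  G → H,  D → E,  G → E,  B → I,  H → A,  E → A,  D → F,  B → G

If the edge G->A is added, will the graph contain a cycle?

No

Adding G→A creates a cycle iff A can already reach G.
Explore from A: no path reaches G. The graph stays acyclic.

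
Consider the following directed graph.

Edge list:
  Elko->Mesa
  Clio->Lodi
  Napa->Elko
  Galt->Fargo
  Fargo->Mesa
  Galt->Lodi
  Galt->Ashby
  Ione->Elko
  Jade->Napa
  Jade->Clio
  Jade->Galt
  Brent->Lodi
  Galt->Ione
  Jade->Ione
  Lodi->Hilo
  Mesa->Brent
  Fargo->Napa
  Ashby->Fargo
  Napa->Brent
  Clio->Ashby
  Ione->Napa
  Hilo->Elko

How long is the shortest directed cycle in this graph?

5

For each vertex v, BFS finds the shortest path from v back to v.
The shortest such closed walk is Lodi → Hilo → Elko → Mesa → Brent → Lodi, length 5.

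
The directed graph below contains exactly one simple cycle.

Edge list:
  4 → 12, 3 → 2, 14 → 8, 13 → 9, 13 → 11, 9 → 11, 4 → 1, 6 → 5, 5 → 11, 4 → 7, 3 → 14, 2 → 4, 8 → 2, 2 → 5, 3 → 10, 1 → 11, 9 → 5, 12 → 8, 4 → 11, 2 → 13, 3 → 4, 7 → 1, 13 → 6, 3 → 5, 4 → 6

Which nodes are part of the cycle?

2, 4, 8, 12

DFS with gray/black marking from 2:
2 gray
  5 gray
    11 gray
    11 black
  5 black
  4 gray
    12 gray
      8 gray
        8→2: 2 is gray → back edge
Back edge closes the cycle 2 → 4 → 12 → 8 → 2; its vertices are {2, 4, 8, 12}.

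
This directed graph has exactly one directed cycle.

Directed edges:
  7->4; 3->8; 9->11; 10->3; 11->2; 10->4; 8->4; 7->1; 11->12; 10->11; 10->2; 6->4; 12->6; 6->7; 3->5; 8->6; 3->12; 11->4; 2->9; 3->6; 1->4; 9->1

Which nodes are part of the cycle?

2, 9, 11

DFS with gray/black marking from 11:
11 gray
  2 gray
    9 gray
      1 gray
        4 gray
        4 black
      1 black
      9→11: 11 is gray → back edge
Back edge closes the cycle 11 → 2 → 9 → 11; its vertices are {2, 9, 11}.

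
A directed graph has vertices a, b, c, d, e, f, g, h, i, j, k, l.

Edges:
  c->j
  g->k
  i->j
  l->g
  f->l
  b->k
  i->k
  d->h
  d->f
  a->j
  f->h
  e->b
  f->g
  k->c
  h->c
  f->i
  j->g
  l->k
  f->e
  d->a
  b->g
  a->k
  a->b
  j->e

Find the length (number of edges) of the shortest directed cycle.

4

For each vertex v, BFS finds the shortest path from v back to v.
The shortest such closed walk is k → c → j → g → k, length 4.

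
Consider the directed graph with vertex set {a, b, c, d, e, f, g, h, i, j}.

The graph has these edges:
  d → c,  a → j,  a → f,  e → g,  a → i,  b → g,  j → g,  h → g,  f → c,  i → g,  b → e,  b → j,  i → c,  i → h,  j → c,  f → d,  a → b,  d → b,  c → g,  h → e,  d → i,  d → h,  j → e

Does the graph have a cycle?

No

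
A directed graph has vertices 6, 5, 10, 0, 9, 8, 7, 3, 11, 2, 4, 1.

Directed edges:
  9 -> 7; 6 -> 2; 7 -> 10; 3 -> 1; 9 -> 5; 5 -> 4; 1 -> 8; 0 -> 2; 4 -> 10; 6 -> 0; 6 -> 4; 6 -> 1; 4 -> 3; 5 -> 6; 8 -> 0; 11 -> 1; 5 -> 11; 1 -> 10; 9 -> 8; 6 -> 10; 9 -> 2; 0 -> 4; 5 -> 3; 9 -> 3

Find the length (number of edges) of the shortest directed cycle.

5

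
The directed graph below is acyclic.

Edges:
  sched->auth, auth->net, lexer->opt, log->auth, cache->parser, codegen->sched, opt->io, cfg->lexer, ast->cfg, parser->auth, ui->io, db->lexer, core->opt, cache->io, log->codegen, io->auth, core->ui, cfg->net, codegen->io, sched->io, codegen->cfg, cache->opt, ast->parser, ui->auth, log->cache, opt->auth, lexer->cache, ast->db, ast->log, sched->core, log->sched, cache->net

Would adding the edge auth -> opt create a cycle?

Adding auth→opt creates a cycle iff opt can already reach auth.
Path from opt: opt → auth.
So opt → … → auth → opt is a cycle.

Yes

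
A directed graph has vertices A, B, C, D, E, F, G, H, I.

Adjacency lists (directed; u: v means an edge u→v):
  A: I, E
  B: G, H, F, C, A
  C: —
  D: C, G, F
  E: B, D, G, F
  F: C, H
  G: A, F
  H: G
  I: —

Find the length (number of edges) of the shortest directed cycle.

For each vertex v, BFS finds the shortest path from v back to v.
The shortest such closed walk is A → E → B → A, length 3.

3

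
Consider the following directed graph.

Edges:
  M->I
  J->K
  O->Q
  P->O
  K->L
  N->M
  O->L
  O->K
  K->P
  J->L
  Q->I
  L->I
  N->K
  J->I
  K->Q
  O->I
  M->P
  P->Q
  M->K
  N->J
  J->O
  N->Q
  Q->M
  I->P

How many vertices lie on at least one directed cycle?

7

A vertex is on a directed cycle iff it belongs to a strongly connected component of size ≥ 2 (or has a self-loop).
The vertices on cycles are {I, K, L, M, O, P, Q} — 7 in total.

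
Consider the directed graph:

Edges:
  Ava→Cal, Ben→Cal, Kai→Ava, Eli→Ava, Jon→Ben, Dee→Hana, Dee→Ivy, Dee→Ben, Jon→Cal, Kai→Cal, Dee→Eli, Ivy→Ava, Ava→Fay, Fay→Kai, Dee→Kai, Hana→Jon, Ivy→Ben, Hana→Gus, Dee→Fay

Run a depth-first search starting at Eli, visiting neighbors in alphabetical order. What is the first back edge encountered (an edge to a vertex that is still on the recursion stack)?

DFS from Eli (visiting neighbors in alphabetical order); mark gray on enter, black on exit:
Eli gray
  Ava gray
    Cal gray
    Cal black
    Fay gray
      Kai gray
        Kai→Ava: Ava is gray → back edge
First back edge: Kai → Ava.

Kai->Ava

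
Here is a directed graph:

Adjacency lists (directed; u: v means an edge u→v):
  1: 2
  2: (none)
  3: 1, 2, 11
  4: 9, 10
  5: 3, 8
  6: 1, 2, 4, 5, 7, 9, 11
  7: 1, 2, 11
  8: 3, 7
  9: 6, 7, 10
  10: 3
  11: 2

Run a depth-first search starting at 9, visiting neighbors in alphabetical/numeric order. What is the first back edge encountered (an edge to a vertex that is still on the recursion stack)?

4->9

DFS from 9 (visiting neighbors in alphabetical/numeric order); mark gray on enter, black on exit:
9 gray
  6 gray
    1 gray
      2 gray
      2 black
    1 black
    6→2: 2 black — skip
    4 gray
      4→9: 9 is gray → back edge
First back edge: 4 → 9.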